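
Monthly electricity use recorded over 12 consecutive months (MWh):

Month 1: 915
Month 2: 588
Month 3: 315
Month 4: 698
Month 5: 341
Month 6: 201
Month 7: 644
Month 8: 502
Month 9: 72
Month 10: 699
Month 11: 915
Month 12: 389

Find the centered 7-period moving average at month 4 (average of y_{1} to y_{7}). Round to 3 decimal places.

528.857

Sum of periods 1–7: 915 + 588 + 315 + 698 + 341 + 201 + 644 = 3702
Divide by 7: 3702 / 7 = 528.857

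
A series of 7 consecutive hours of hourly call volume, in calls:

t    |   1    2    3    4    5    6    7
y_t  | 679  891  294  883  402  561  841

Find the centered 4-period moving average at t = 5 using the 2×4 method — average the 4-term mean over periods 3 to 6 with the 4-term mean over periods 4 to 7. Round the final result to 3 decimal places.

603.375

Sum over 3–6: 294 + 883 + 402 + 561 = 2140
Sum over 4–7: 883 + 402 + 561 + 841 = 2687
CMA at t=5 = (2140 + 2687) / (2·4) = 4827 / 8 = 603.375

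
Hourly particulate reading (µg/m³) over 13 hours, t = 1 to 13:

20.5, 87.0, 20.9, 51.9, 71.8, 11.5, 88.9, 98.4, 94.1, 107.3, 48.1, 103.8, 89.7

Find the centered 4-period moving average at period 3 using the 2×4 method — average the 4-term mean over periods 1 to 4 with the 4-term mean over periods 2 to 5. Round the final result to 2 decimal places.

Sum over 1–4: 20.5 + 87.0 + 20.9 + 51.9 = 180.3
Sum over 2–5: 87.0 + 20.9 + 51.9 + 71.8 = 231.6
CMA at t=3 = (180.3 + 231.6) / (2·4) = 411.9 / 8 = 51.49

51.49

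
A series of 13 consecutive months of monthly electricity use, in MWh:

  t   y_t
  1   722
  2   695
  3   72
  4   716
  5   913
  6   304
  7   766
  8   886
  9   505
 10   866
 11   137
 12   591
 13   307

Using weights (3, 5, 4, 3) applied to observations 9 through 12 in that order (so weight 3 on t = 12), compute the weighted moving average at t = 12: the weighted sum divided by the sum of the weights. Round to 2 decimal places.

544.40

Weighted sum: 3·505 + 5·866 + 4·137 + 3·591 = 1515 + 4330 + 548 + 1773 = 8166
Weight total: 3 + 5 + 4 + 3 = 15
WMA = 8166 / 15 = 544.40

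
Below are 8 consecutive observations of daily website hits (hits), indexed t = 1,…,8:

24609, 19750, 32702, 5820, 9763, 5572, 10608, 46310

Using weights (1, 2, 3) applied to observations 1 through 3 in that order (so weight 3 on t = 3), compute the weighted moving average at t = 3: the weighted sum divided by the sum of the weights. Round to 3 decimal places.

27035.833

Weighted sum: 1·24609 + 2·19750 + 3·32702 = 24609 + 39500 + 98106 = 162215
Weight total: 1 + 2 + 3 = 6
WMA = 162215 / 6 = 27035.833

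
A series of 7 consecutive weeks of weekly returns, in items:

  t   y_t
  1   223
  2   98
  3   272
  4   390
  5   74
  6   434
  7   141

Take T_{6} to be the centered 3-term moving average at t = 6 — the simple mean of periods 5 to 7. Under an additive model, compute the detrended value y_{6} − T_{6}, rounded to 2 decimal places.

Trend T_6 = (74 + 434 + 141) / 3 = 649/3 = 216.3333
Detrended value: 434 − 216.3333 = 217.67

217.67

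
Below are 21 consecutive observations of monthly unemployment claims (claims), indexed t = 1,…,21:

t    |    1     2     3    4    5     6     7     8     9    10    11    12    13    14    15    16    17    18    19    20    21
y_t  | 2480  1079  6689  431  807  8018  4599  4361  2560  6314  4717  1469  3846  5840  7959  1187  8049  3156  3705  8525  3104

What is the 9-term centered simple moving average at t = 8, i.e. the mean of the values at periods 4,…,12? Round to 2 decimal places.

3697.33

Sum of periods 4–12: 431 + 807 + 8018 + 4599 + 4361 + 2560 + 6314 + 4717 + 1469 = 33276
Divide by 9: 33276 / 9 = 3697.33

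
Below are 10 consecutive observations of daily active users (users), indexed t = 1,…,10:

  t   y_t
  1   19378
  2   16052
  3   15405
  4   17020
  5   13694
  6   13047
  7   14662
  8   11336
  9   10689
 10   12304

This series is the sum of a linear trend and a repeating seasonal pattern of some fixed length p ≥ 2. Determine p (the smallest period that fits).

3

First differences y_{t+1} − y_t: -3326, -647, 1615, -3326, -647, 1615, -3326, -647, …
The difference pattern repeats every 3 terms and not for any smaller step, so p = 3.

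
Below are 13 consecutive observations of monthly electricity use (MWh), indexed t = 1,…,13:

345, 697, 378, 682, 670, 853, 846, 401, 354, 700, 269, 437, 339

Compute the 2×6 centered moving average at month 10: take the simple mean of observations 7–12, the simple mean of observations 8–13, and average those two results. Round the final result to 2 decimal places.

Sum over 7–12: 846 + 401 + 354 + 700 + 269 + 437 = 3007
Sum over 8–13: 401 + 354 + 700 + 269 + 437 + 339 = 2500
CMA at t=10 = (3007 + 2500) / (2·6) = 5507 / 12 = 458.92

458.92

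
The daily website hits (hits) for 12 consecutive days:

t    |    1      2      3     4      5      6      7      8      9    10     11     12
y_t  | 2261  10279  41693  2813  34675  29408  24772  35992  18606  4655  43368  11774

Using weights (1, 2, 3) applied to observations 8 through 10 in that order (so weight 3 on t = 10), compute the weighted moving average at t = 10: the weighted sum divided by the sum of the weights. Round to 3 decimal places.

Weighted sum: 1·35992 + 2·18606 + 3·4655 = 35992 + 37212 + 13965 = 87169
Weight total: 1 + 2 + 3 = 6
WMA = 87169 / 6 = 14528.167

14528.167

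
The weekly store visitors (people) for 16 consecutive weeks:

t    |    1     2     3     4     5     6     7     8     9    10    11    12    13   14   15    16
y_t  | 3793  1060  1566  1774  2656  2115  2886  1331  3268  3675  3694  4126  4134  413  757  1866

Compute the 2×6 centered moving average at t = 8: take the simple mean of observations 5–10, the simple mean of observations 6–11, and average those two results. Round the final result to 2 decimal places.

Sum over 5–10: 2656 + 2115 + 2886 + 1331 + 3268 + 3675 = 15931
Sum over 6–11: 2115 + 2886 + 1331 + 3268 + 3675 + 3694 = 16969
CMA at t=8 = (15931 + 16969) / (2·6) = 32900 / 12 = 2741.67

2741.67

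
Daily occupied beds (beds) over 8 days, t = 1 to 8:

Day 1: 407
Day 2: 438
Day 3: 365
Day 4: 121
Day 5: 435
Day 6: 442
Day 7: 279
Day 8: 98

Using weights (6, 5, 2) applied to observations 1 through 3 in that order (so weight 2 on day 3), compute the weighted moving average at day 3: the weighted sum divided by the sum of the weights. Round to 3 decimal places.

412.462

Weighted sum: 6·407 + 5·438 + 2·365 = 2442 + 2190 + 730 = 5362
Weight total: 6 + 5 + 2 = 13
WMA = 5362 / 13 = 412.462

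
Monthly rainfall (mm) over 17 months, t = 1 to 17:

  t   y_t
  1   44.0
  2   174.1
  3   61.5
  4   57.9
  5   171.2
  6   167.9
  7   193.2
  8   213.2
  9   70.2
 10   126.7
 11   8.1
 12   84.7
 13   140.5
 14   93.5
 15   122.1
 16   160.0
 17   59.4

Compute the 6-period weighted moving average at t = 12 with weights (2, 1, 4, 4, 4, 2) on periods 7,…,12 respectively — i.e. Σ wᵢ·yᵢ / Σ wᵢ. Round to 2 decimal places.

Weighted sum: 2·193.2 + 1·213.2 + 4·70.2 + 4·126.7 + 4·8.1 + 2·84.7 = 386.4 + 213.2 + 280.8 + 506.8 + 32.4 + 169.4 = 1589.0
Weight total: 2 + 1 + 4 + 4 + 4 + 2 = 17
WMA = 1589.0 / 17 = 93.47

93.47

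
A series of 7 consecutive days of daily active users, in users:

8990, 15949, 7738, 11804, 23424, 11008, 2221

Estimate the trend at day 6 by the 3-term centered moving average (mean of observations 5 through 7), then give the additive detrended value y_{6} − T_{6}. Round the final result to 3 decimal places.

Trend T_6 = (23424 + 11008 + 2221) / 3 = 36653/3 = 12217.66667
Detrended value: 11008 − 12217.66667 = -1209.667

-1209.667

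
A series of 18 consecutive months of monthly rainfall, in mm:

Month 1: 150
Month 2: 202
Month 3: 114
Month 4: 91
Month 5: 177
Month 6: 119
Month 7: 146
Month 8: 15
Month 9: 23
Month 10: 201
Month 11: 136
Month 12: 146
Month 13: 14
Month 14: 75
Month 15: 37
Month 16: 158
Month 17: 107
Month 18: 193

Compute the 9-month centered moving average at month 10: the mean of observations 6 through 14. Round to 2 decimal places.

Sum of periods 6–14: 119 + 146 + 15 + 23 + 201 + 136 + 146 + 14 + 75 = 875
Divide by 9: 875 / 9 = 97.22

97.22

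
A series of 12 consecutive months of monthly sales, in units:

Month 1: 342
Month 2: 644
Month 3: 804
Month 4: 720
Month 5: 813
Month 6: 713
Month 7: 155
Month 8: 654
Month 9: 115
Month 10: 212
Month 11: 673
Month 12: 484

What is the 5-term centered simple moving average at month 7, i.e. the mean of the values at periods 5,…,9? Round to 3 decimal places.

490.000

Sum of periods 5–9: 813 + 713 + 155 + 654 + 115 = 2450
Divide by 5: 2450 / 5 = 490.000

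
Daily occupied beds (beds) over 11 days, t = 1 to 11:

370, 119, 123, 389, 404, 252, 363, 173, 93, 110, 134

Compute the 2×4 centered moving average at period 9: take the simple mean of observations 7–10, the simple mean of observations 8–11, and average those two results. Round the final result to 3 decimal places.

156.125

Sum over 7–10: 363 + 173 + 93 + 110 = 739
Sum over 8–11: 173 + 93 + 110 + 134 = 510
CMA at t=9 = (739 + 510) / (2·4) = 1249 / 8 = 156.125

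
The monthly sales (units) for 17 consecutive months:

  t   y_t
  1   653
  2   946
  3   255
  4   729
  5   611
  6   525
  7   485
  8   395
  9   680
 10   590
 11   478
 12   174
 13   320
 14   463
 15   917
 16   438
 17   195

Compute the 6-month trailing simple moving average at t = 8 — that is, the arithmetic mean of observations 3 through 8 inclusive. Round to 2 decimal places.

500.00

Sum of periods 3–8: 255 + 729 + 611 + 525 + 485 + 395 = 3000
Divide by 6: 3000 / 6 = 500.00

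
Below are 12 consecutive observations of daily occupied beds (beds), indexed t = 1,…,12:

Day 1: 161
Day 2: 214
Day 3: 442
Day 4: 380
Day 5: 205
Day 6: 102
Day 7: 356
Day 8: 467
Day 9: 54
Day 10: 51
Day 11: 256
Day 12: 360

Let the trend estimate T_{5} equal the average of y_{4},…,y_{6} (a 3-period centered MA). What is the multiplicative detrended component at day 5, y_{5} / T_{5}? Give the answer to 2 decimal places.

Trend T_5 = (380 + 205 + 102) / 3 = 687/3 = 229.0000
Ratio to trend: 205 / 229.0000 = 0.90

0.90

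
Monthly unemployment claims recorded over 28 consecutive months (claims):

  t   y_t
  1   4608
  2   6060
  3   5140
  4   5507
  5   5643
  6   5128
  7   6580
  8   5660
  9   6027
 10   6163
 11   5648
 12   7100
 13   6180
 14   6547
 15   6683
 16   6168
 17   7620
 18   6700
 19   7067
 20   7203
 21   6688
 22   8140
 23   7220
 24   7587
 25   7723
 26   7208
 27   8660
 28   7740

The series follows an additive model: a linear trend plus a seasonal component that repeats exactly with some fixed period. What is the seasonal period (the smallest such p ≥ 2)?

5

First differences y_{t+1} − y_t: 1452, -920, 367, 136, -515, 1452, -920, 367, 136, -515, 1452, -920, …
The difference pattern repeats every 5 terms and not for any smaller step, so p = 5.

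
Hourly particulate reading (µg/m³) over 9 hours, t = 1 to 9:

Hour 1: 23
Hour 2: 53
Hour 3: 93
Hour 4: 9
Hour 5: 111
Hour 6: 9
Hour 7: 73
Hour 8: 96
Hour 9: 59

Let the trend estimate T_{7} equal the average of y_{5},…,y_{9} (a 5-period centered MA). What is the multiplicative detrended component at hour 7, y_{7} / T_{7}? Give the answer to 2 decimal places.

Trend T_7 = (111 + 9 + 73 + 96 + 59) / 5 = 348/5 = 69.6000
Ratio to trend: 73 / 69.6000 = 1.05

1.05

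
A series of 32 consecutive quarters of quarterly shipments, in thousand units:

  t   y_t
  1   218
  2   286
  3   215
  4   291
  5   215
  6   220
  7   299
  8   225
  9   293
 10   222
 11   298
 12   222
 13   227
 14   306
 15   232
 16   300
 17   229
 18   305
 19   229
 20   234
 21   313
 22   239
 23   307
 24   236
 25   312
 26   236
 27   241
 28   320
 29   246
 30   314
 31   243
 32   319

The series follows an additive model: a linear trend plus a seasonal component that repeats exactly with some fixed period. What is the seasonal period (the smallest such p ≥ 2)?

7

First differences y_{t+1} − y_t: 68, -71, 76, -76, 5, 79, -74, 68, -71, 76, -76, 5, 79, -74, 68, -71, …
The difference pattern repeats every 7 terms and not for any smaller step, so p = 7.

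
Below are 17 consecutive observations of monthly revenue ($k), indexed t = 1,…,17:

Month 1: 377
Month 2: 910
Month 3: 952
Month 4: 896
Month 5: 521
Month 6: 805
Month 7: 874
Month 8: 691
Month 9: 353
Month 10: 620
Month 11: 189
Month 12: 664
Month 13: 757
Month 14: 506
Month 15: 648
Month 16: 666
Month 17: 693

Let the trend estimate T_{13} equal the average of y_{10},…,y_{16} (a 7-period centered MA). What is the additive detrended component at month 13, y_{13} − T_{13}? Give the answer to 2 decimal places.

Trend T_13 = (620 + 189 + 664 + 757 + 506 + 648 + 666) / 7 = 4050/7 = 578.5714
Detrended value: 757 − 578.5714 = 178.43

178.43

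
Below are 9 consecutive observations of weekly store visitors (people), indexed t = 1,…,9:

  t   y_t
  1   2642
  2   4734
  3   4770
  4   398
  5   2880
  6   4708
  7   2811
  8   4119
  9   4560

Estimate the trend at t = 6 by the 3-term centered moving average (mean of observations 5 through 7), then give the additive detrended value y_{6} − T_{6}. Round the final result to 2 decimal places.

Trend T_6 = (2880 + 4708 + 2811) / 3 = 10399/3 = 3466.3333
Detrended value: 4708 − 3466.3333 = 1241.67

1241.67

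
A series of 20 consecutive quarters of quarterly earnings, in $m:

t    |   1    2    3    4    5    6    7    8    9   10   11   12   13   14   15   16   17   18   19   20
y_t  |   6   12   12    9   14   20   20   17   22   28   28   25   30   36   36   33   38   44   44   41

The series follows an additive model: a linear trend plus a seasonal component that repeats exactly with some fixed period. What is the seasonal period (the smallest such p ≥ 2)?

4

First differences y_{t+1} − y_t: 6, 0, -3, 5, 6, 0, -3, 5, 6, 0, …
The difference pattern repeats every 4 terms and not for any smaller step, so p = 4.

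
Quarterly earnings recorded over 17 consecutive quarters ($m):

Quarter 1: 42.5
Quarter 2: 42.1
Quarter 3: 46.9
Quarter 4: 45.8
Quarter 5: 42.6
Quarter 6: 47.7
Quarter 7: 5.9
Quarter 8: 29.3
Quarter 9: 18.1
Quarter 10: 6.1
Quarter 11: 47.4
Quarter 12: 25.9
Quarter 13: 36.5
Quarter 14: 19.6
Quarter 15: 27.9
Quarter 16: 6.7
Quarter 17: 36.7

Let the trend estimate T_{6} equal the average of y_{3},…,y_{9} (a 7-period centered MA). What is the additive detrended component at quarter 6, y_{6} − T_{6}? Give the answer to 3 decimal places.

13.943

Trend T_6 = (46.9 + 45.8 + 42.6 + 47.7 + 5.9 + 29.3 + 18.1) / 7 = 236.3/7 = 33.75714
Detrended value: 47.7 − 33.75714 = 13.943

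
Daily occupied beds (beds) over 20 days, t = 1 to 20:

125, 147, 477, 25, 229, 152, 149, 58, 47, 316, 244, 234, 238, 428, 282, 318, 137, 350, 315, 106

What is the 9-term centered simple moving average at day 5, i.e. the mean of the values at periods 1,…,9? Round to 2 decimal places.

Sum of periods 1–9: 125 + 147 + 477 + 25 + 229 + 152 + 149 + 58 + 47 = 1409
Divide by 9: 1409 / 9 = 156.56

156.56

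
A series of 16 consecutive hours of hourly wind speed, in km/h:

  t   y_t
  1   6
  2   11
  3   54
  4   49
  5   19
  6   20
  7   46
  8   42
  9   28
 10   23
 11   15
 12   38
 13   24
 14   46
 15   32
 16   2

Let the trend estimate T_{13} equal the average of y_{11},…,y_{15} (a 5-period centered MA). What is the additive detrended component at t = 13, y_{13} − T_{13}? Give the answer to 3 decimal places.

-7.000

Trend T_13 = (15 + 38 + 24 + 46 + 32) / 5 = 155/5 = 31.00000
Detrended value: 24 − 31.00000 = -7.000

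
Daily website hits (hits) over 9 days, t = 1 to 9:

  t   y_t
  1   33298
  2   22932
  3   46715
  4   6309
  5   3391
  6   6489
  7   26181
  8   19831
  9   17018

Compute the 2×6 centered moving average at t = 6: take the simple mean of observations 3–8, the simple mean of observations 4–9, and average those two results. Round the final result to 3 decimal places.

Sum over 3–8: 46715 + 6309 + 3391 + 6489 + 26181 + 19831 = 108916
Sum over 4–9: 6309 + 3391 + 6489 + 26181 + 19831 + 17018 = 79219
CMA at t=6 = (108916 + 79219) / (2·6) = 188135 / 12 = 15677.917

15677.917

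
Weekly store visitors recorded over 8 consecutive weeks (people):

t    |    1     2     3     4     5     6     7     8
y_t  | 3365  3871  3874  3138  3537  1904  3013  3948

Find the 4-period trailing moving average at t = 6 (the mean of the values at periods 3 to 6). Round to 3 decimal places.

Sum of periods 3–6: 3874 + 3138 + 3537 + 1904 = 12453
Divide by 4: 12453 / 4 = 3113.250

3113.250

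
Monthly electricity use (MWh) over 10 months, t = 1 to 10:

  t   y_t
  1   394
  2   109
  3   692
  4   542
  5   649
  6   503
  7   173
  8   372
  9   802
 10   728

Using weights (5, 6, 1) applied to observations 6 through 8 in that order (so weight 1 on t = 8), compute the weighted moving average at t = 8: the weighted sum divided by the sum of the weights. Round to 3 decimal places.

Weighted sum: 5·503 + 6·173 + 1·372 = 2515 + 1038 + 372 = 3925
Weight total: 5 + 6 + 1 = 12
WMA = 3925 / 12 = 327.083

327.083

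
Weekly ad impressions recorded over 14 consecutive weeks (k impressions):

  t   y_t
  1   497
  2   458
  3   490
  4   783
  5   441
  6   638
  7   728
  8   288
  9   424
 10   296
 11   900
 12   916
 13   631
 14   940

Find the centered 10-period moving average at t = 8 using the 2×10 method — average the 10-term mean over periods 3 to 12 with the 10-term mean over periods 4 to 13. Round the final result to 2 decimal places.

597.45

Sum over 3–12: 490 + 783 + 441 + 638 + 728 + 288 + 424 + 296 + 900 + 916 = 5904
Sum over 4–13: 783 + 441 + 638 + 728 + 288 + 424 + 296 + 900 + 916 + 631 = 6045
CMA at t=8 = (5904 + 6045) / (2·10) = 11949 / 20 = 597.45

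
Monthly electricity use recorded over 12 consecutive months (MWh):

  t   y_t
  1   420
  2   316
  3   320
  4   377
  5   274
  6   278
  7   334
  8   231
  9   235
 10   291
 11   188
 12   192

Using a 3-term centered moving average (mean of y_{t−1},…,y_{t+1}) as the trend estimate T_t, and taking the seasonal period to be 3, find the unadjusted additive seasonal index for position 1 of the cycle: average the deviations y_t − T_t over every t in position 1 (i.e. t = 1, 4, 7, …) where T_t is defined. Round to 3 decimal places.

Season position 1 occurs at t = 4, 7, 10 (where T_t is defined).
t=4: T_4 = 323.66667; y_4 − T_4 = 377 − 323.66667 = 53.33333
t=7: T_7 = 281.00000; y_7 − T_7 = 334 − 281.00000 = 53.00000
t=10: T_10 = 238.00000; y_10 − T_10 = 291 − 238.00000 = 53.00000
Mean deviation: (53.33333 + 53.00000 + 53.00000) / 3 = 53.111

53.111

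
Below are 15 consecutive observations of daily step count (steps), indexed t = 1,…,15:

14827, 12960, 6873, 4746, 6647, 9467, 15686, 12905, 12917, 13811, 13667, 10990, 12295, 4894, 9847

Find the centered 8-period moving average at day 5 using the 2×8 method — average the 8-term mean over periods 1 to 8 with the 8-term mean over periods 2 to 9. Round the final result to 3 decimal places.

Sum over 1–8: 14827 + 12960 + 6873 + 4746 + 6647 + 9467 + 15686 + 12905 = 84111
Sum over 2–9: 12960 + 6873 + 4746 + 6647 + 9467 + 15686 + 12905 + 12917 = 82201
CMA at t=5 = (84111 + 82201) / (2·8) = 166312 / 16 = 10394.500

10394.500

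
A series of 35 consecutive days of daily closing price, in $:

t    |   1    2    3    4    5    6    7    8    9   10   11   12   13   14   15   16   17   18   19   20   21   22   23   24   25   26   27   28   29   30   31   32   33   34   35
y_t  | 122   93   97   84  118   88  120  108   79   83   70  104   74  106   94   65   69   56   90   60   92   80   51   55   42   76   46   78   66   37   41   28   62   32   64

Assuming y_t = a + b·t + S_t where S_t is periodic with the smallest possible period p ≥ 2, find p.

First differences y_{t+1} − y_t: -29, 4, -13, 34, -30, 32, -12, -29, 4, -13, 34, -30, 32, -12, -29, 4, …
The difference pattern repeats every 7 terms and not for any smaller step, so p = 7.

7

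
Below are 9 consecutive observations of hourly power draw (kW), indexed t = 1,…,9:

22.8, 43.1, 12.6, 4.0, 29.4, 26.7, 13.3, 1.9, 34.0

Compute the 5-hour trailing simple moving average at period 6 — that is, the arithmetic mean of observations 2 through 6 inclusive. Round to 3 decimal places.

Sum of periods 2–6: 43.1 + 12.6 + 4.0 + 29.4 + 26.7 = 115.8
Divide by 5: 115.8 / 5 = 23.160

23.160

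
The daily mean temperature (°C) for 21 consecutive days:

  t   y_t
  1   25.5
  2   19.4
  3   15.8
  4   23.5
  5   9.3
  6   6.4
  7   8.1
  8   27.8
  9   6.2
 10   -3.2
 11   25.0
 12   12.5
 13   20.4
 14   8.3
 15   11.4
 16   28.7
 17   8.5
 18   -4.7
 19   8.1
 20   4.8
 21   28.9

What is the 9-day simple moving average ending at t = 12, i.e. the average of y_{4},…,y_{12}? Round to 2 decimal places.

Sum of periods 4–12: 23.5 + 9.3 + 6.4 + 8.1 + 27.8 + 6.2 + (-3.2) + 25.0 + 12.5 = 115.6
Divide by 9: 115.6 / 9 = 12.84

12.84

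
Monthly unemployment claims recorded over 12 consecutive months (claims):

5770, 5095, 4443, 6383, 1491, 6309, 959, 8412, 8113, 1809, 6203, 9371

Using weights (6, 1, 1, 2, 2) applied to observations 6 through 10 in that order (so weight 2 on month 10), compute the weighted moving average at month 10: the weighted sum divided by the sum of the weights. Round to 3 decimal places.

5589.083

Weighted sum: 6·6309 + 1·959 + 1·8412 + 2·8113 + 2·1809 = 37854 + 959 + 8412 + 16226 + 3618 = 67069
Weight total: 6 + 1 + 1 + 2 + 2 = 12
WMA = 67069 / 12 = 5589.083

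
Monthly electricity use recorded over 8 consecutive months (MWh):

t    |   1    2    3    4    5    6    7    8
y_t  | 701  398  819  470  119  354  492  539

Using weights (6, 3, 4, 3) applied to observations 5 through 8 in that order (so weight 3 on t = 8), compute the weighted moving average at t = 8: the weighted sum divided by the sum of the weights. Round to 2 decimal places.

335.06

Weighted sum: 6·119 + 3·354 + 4·492 + 3·539 = 714 + 1062 + 1968 + 1617 = 5361
Weight total: 6 + 3 + 4 + 3 = 16
WMA = 5361 / 16 = 335.06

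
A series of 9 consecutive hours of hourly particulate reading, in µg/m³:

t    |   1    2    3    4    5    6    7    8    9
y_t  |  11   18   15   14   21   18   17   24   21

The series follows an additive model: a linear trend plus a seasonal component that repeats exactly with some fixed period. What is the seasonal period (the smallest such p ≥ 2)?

3

First differences y_{t+1} − y_t: 7, -3, -1, 7, -3, -1, 7, -3, …
The difference pattern repeats every 3 terms and not for any smaller step, so p = 3.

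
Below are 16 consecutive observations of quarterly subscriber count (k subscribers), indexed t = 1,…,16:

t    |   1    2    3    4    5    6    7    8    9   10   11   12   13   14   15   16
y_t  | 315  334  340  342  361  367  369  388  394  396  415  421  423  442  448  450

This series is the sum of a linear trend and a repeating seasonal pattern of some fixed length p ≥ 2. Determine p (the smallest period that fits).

3

First differences y_{t+1} − y_t: 19, 6, 2, 19, 6, 2, 19, 6, …
The difference pattern repeats every 3 terms and not for any smaller step, so p = 3.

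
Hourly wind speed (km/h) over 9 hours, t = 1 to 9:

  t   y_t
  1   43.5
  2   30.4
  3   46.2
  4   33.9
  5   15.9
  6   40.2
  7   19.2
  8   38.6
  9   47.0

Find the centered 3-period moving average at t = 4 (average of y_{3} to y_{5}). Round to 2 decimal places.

Sum of periods 3–5: 46.2 + 33.9 + 15.9 = 96.0
Divide by 3: 96.0 / 3 = 32.00

32.00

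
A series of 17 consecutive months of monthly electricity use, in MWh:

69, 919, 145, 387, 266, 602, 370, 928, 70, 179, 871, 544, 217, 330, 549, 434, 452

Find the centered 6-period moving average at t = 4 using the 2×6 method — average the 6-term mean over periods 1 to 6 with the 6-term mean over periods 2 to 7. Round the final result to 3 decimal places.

423.083

Sum over 1–6: 69 + 919 + 145 + 387 + 266 + 602 = 2388
Sum over 2–7: 919 + 145 + 387 + 266 + 602 + 370 = 2689
CMA at t=4 = (2388 + 2689) / (2·6) = 5077 / 12 = 423.083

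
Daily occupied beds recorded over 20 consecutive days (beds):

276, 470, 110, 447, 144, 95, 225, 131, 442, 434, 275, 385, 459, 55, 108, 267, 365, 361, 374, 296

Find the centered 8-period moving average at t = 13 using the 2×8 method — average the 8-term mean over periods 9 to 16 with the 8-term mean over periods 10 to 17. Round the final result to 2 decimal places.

298.31

Sum over 9–16: 442 + 434 + 275 + 385 + 459 + 55 + 108 + 267 = 2425
Sum over 10–17: 434 + 275 + 385 + 459 + 55 + 108 + 267 + 365 = 2348
CMA at t=13 = (2425 + 2348) / (2·8) = 4773 / 16 = 298.31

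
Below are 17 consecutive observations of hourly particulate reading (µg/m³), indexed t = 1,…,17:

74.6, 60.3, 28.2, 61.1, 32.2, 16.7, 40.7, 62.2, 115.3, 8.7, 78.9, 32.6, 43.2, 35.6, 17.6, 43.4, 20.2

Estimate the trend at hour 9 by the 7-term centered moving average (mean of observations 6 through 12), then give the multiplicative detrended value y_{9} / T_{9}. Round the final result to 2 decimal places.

Trend T_9 = (16.7 + 40.7 + 62.2 + 115.3 + 8.7 + 78.9 + 32.6) / 7 = 355.1/7 = 50.7286
Ratio to trend: 115.3 / 50.7286 = 2.27

2.27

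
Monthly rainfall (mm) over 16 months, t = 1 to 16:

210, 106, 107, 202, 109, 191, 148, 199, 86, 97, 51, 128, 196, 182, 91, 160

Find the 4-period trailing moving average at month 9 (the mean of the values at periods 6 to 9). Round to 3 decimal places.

Sum of periods 6–9: 191 + 148 + 199 + 86 = 624
Divide by 4: 624 / 4 = 156.000

156.000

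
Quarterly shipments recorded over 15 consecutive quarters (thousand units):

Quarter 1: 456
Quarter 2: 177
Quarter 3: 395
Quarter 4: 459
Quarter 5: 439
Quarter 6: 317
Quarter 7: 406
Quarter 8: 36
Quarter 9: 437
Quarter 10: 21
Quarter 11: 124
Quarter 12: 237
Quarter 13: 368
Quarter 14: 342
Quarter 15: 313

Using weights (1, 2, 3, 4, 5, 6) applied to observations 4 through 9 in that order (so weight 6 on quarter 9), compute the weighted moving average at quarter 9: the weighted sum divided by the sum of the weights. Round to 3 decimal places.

319.714

Weighted sum: 1·459 + 2·439 + 3·317 + 4·406 + 5·36 + 6·437 = 459 + 878 + 951 + 1624 + 180 + 2622 = 6714
Weight total: 1 + 2 + 3 + 4 + 5 + 6 = 21
WMA = 6714 / 21 = 319.714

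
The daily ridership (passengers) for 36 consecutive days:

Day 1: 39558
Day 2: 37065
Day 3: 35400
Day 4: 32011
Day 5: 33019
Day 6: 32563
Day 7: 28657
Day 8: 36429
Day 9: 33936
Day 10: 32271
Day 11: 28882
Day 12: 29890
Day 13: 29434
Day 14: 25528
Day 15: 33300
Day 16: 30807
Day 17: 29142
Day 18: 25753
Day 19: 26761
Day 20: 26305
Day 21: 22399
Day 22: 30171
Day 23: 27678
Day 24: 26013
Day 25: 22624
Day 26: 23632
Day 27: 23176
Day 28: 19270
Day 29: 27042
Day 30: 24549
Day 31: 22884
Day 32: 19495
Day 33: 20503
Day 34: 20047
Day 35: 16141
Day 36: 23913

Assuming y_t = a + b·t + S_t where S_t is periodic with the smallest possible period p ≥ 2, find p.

First differences y_{t+1} − y_t: -2493, -1665, -3389, 1008, -456, -3906, 7772, -2493, -1665, -3389, 1008, -456, -3906, 7772, -2493, -1665, …
The difference pattern repeats every 7 terms and not for any smaller step, so p = 7.

7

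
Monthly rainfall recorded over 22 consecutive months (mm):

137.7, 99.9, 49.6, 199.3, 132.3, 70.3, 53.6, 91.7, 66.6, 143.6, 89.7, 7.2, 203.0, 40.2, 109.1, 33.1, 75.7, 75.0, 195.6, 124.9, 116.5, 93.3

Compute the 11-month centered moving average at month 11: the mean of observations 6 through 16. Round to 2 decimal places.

82.55

Sum of periods 6–16: 70.3 + 53.6 + 91.7 + 66.6 + 143.6 + 89.7 + 7.2 + 203.0 + 40.2 + 109.1 + 33.1 = 908.1
Divide by 11: 908.1 / 11 = 82.55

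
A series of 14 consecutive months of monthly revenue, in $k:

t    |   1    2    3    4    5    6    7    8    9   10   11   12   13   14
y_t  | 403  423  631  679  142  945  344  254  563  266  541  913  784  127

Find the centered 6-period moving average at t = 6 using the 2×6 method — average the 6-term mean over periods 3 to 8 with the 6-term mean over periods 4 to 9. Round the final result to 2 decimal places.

493.50

Sum over 3–8: 631 + 679 + 142 + 945 + 344 + 254 = 2995
Sum over 4–9: 679 + 142 + 945 + 344 + 254 + 563 = 2927
CMA at t=6 = (2995 + 2927) / (2·6) = 5922 / 12 = 493.50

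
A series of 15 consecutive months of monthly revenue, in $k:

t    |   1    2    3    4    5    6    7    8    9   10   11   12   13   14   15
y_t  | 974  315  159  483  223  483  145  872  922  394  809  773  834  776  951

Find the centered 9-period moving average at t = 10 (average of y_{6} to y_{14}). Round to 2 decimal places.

667.56

Sum of periods 6–14: 483 + 145 + 872 + 922 + 394 + 809 + 773 + 834 + 776 = 6008
Divide by 9: 6008 / 9 = 667.56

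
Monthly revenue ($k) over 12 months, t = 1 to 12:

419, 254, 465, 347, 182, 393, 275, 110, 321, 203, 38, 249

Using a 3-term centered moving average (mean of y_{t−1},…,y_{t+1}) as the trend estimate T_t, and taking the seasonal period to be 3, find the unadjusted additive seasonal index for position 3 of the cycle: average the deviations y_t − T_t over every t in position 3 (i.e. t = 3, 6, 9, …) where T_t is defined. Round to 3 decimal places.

109.667

Season position 3 occurs at t = 3, 6, 9 (where T_t is defined).
t=3: T_3 = 355.33333; y_3 − T_3 = 465 − 355.33333 = 109.66667
t=6: T_6 = 283.33333; y_6 − T_6 = 393 − 283.33333 = 109.66667
t=9: T_9 = 211.33333; y_9 − T_9 = 321 − 211.33333 = 109.66667
Mean deviation: (109.66667 + 109.66667 + 109.66667) / 3 = 109.667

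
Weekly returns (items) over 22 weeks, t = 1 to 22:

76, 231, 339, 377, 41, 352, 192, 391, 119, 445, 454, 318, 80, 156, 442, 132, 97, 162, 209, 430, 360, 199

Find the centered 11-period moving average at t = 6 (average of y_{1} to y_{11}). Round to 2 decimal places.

Sum of periods 1–11: 76 + 231 + 339 + 377 + 41 + 352 + 192 + 391 + 119 + 445 + 454 = 3017
Divide by 11: 3017 / 11 = 274.27

274.27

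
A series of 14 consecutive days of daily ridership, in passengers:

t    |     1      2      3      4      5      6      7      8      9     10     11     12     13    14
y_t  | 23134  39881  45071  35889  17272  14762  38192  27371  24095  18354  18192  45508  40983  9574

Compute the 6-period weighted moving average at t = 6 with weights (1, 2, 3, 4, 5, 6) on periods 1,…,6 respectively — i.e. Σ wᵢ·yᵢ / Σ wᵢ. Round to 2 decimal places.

26504.62

Weighted sum: 1·23134 + 2·39881 + 3·45071 + 4·35889 + 5·17272 + 6·14762 = 23134 + 79762 + 135213 + 143556 + 86360 + 88572 = 556597
Weight total: 1 + 2 + 3 + 4 + 5 + 6 = 21
WMA = 556597 / 21 = 26504.62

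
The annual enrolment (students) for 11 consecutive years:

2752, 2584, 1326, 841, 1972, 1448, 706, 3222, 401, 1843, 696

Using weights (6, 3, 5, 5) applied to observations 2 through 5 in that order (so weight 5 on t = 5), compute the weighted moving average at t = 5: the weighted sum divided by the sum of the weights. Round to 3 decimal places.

Weighted sum: 6·2584 + 3·1326 + 5·841 + 5·1972 = 15504 + 3978 + 4205 + 9860 = 33547
Weight total: 6 + 3 + 5 + 5 = 19
WMA = 33547 / 19 = 1765.632

1765.632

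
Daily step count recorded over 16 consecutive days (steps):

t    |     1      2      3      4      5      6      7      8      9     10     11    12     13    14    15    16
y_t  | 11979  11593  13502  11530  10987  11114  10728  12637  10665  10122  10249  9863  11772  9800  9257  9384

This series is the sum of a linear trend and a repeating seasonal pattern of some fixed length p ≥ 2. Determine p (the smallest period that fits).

First differences y_{t+1} − y_t: -386, 1909, -1972, -543, 127, -386, 1909, -1972, -543, 127, -386, 1909, …
The difference pattern repeats every 5 terms and not for any smaller step, so p = 5.

5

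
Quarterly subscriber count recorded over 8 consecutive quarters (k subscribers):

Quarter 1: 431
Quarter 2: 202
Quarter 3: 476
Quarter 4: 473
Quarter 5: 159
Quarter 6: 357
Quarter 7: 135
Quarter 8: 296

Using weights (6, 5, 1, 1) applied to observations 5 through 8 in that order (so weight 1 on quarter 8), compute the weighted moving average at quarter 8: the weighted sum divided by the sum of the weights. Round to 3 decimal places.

Weighted sum: 6·159 + 5·357 + 1·135 + 1·296 = 954 + 1785 + 135 + 296 = 3170
Weight total: 6 + 5 + 1 + 1 = 13
WMA = 3170 / 13 = 243.846

243.846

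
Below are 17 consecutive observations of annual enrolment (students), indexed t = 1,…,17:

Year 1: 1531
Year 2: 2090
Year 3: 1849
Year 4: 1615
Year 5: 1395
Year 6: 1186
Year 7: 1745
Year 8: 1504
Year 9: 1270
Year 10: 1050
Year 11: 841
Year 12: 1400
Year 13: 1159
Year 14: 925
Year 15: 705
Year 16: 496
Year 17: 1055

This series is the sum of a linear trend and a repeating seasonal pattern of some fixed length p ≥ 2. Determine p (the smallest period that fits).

First differences y_{t+1} − y_t: 559, -241, -234, -220, -209, 559, -241, -234, -220, -209, 559, -241, …
The difference pattern repeats every 5 terms and not for any smaller step, so p = 5.

5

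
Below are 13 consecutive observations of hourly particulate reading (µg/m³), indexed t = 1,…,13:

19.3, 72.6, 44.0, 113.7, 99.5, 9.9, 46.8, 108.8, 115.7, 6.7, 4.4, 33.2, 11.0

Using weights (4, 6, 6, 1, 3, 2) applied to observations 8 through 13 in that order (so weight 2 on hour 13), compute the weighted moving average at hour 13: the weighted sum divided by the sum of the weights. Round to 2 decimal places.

58.89

Weighted sum: 4·108.8 + 6·115.7 + 6·6.7 + 1·4.4 + 3·33.2 + 2·11.0 = 435.2 + 694.2 + 40.2 + 4.4 + 99.6 + 22.0 = 1295.6
Weight total: 4 + 6 + 6 + 1 + 3 + 2 = 22
WMA = 1295.6 / 22 = 58.89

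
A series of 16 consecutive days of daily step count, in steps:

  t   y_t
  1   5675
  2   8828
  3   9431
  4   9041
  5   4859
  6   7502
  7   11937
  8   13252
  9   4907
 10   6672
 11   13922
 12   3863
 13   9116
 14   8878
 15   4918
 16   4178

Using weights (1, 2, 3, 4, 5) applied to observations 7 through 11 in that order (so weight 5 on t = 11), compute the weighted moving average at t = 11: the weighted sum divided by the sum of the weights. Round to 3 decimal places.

9964.000

Weighted sum: 1·11937 + 2·13252 + 3·4907 + 4·6672 + 5·13922 = 11937 + 26504 + 14721 + 26688 + 69610 = 149460
Weight total: 1 + 2 + 3 + 4 + 5 = 15
WMA = 149460 / 15 = 9964.000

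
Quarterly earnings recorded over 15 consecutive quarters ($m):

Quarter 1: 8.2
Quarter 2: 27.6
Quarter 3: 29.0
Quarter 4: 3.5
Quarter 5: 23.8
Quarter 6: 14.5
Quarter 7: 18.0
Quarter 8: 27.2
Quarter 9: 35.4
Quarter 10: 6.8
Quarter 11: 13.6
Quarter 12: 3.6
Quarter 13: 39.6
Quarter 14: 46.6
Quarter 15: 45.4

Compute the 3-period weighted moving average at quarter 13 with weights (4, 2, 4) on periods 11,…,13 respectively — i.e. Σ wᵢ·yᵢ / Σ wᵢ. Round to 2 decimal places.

22.00

Weighted sum: 4·13.6 + 2·3.6 + 4·39.6 = 54.4 + 7.2 + 158.4 = 220.0
Weight total: 4 + 2 + 4 = 10
WMA = 220.0 / 10 = 22.00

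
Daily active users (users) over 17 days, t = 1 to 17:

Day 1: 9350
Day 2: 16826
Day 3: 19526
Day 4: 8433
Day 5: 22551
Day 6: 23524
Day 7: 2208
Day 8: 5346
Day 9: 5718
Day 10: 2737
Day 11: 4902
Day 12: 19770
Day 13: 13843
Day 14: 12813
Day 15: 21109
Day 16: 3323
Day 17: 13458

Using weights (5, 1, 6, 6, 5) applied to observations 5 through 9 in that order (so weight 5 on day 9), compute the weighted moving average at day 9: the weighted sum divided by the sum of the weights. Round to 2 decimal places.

Weighted sum: 5·22551 + 1·23524 + 6·2208 + 6·5346 + 5·5718 = 112755 + 23524 + 13248 + 32076 + 28590 = 210193
Weight total: 5 + 1 + 6 + 6 + 5 = 23
WMA = 210193 / 23 = 9138.83

9138.83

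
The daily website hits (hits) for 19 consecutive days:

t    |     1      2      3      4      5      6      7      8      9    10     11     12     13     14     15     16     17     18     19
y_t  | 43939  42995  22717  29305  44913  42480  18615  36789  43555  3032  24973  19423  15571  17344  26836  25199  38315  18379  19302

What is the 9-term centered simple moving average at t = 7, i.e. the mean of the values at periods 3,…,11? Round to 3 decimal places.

29597.667

Sum of periods 3–11: 22717 + 29305 + 44913 + 42480 + 18615 + 36789 + 43555 + 3032 + 24973 = 266379
Divide by 9: 266379 / 9 = 29597.667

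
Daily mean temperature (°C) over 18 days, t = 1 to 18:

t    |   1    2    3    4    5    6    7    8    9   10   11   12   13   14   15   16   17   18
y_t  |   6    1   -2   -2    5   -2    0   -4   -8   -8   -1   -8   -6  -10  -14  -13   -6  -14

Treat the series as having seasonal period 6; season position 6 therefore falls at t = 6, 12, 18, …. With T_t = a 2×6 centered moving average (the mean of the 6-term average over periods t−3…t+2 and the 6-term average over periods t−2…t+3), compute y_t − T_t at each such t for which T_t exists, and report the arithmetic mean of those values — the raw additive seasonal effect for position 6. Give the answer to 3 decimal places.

Season position 6 occurs at t = 6, 12 (where T_t is defined).
t=6: T_6 = -1.33333; y_6 − T_6 = -2 − -1.33333 = -0.66667
t=12: T_12 = -7.33333; y_12 − T_12 = -8 − -7.33333 = -0.66667
Mean deviation: (-0.66667 + -0.66667) / 2 = -0.667

-0.667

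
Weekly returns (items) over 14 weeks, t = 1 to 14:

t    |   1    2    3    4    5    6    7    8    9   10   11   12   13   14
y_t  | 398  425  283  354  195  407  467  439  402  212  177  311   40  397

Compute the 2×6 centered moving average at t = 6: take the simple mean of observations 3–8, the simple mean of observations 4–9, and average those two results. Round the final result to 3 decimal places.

367.417

Sum over 3–8: 283 + 354 + 195 + 407 + 467 + 439 = 2145
Sum over 4–9: 354 + 195 + 407 + 467 + 439 + 402 = 2264
CMA at t=6 = (2145 + 2264) / (2·6) = 4409 / 12 = 367.417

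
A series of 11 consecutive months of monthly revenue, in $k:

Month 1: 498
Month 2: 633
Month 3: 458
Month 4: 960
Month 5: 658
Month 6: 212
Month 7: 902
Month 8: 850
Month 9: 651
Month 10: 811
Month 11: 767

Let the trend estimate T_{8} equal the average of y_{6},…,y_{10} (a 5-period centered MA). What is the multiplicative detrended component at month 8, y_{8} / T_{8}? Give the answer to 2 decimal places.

1.24

Trend T_8 = (212 + 902 + 850 + 651 + 811) / 5 = 3426/5 = 685.2000
Ratio to trend: 850 / 685.2000 = 1.24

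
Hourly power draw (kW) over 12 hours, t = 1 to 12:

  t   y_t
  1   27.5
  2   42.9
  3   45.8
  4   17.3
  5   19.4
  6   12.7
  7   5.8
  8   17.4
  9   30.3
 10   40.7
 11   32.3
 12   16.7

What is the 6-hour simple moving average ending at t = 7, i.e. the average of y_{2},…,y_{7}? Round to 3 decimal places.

Sum of periods 2–7: 42.9 + 45.8 + 17.3 + 19.4 + 12.7 + 5.8 = 143.9
Divide by 6: 143.9 / 6 = 23.983

23.983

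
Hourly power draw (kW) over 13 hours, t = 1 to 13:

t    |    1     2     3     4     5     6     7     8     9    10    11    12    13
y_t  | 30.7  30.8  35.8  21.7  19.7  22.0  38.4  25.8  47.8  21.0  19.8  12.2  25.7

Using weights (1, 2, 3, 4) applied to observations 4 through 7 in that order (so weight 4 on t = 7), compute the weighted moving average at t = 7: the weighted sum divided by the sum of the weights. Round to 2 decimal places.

28.07

Weighted sum: 1·21.7 + 2·19.7 + 3·22.0 + 4·38.4 = 21.7 + 39.4 + 66.0 + 153.6 = 280.7
Weight total: 1 + 2 + 3 + 4 = 10
WMA = 280.7 / 10 = 28.07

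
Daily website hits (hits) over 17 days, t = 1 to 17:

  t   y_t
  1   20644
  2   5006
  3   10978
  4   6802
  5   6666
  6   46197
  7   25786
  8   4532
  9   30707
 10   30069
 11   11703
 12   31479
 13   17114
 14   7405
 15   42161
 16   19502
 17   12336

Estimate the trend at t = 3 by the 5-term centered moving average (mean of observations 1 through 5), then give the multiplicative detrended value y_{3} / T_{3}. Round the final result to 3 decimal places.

Trend T_3 = (20644 + 5006 + 10978 + 6802 + 6666) / 5 = 50096/5 = 10019.20000
Ratio to trend: 10978 / 10019.20000 = 1.096

1.096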